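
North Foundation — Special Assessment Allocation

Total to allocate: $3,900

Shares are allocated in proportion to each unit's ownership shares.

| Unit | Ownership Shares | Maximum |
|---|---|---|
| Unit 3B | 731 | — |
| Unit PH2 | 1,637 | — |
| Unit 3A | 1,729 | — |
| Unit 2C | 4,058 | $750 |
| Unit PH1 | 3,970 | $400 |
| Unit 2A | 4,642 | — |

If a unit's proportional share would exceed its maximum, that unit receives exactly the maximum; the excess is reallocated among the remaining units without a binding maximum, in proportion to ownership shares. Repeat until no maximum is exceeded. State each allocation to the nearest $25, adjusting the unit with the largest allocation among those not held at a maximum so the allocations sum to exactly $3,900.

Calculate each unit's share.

Total ownership shares = 16,767.
Pro-rata shares before constraints: Unit 3B 170.03; Unit PH2 380.77; Unit 3A 402.16; Unit 2C 943.89; Unit PH1 923.42; Unit 2A 1,079.73.
Cap binds for Unit 2C ($750), Unit PH1 ($400); residual $2,750 reallocated over remaining ownership shares 8,739.
Redistributed shares: Unit 3B 230.03 → $225; Unit PH2 515.13 → $525; Unit 3A 544.08 → $550; Unit 2A 1,460.75 → $1,450.

Unit 3B: $225; Unit PH2: $525; Unit 3A: $550; Unit 2C: $750; Unit PH1: $400; Unit 2A: $1,450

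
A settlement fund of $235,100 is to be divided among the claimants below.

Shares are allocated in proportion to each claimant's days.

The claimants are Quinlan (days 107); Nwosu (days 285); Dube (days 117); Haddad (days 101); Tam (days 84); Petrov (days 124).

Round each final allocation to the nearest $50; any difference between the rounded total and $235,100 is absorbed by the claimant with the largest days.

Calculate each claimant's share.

Quinlan: $30,750 · Nwosu: $81,850 · Dube: $33,650 · Haddad: $29,050 · Tam: $24,150 · Petrov: $35,650

Total days = 107 + 285 + 117 + 101 + 84 + 124 = 818.
Raw shares: Quinlan 30,752.69; Nwosu 81,911.37; Dube 33,626.77; Haddad 29,028.24; Tam 24,142.30; Petrov 35,638.63.
Rounded to nearest $50: Quinlan $30,750; Nwosu $81,900; Dube $33,650; Haddad $29,050; Tam $24,150; Petrov $35,650. Sum = $235,150.
Difference $235,100 − $235,150 = −$50 applied to largest days (Nwosu): Nwosu becomes $81,850.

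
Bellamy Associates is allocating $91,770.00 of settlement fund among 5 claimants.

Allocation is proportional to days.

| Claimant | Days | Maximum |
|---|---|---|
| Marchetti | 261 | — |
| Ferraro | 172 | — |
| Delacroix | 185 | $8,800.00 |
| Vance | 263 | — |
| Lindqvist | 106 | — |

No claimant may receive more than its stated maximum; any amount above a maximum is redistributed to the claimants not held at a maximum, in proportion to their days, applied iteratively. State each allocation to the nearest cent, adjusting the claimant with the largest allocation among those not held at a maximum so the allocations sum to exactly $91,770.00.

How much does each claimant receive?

Marchetti: $27,001.46; Ferraro: $17,794.06; Delacroix: $8,800.00; Vance: $27,208.37; Lindqvist: $10,966.11

Sum of days: 987.
Pro-rata shares before constraints: Marchetti 24,267.4468; Ferraro 15,992.3404; Delacroix 17,201.0638; Vance 24,453.4043; Lindqvist 9,855.7447.
Cap binds for Delacroix ($8,800.00); remaining pool $82,970.00 reallocated over remaining days 802.
Remaining shares: Marchetti 27,001.4589 → $27,001.46; Ferraro 17,794.0648 → $17,794.06; Vance 27,208.3666 → $27,208.37; Lindqvist 10,966.1097 → $10,966.11.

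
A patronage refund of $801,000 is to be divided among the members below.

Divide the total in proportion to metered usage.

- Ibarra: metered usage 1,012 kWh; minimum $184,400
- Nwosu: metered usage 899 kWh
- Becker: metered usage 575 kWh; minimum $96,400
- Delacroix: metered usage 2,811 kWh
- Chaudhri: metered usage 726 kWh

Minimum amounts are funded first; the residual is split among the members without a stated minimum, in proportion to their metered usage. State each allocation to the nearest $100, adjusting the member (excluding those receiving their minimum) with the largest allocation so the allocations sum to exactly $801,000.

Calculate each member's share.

Ibarra: $184,400 · Nwosu: $105,400 · Becker: $96,400 · Delacroix: $329,700 · Chaudhri: $85,100

Guaranteed amounts: Ibarra $184,400; Becker $96,400. Balance $520,200.
Balance split over remaining metered usage 4,436: Nwosu 105,423.76 → $105,400; Delacroix 329,639.81 → $329,600; Chaudhri 85,136.43 → $85,100.
Rounding difference +$100 applied to Delacroix → $329,700.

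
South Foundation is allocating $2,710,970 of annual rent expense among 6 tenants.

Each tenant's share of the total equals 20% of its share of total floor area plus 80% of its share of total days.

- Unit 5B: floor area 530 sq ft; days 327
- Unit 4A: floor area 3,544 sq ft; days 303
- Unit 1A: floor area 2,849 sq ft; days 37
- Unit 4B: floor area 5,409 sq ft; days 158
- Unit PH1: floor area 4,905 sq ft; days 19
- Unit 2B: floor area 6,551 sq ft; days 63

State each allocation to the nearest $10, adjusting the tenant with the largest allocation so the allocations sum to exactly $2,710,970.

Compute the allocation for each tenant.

Unit 5B: $793,990 | Unit 4A: $805,290 | Unit 1A: $153,410 | Unit 4B: $501,090 | Unit PH1: $157,230 | Unit 2B: $299,960

Totals — floor area 23,788, days 907.
Composite weights (20% floor area + 80% days): Unit 5B 0.2929; Unit 4A 0.2971; Unit 1A 0.0566; Unit 4B 0.1848; Unit PH1 0.0580; Unit 2B 0.1106.
Unrounded shares: Unit 5B 793,987.27; Unit 4A 805,296.95; Unit 1A 153,409.22; Unit 4B 501,088.21; Unit PH1 157,230.36; Unit 2B 299,957.98.
Rounded to nearest $10: Unit 5B $793,990; Unit 4A $805,300; Unit 1A $153,410; Unit 4B $501,090; Unit PH1 $157,230; Unit 2B $299,960. Sum = $2,710,980.
Difference $2,710,970 − $2,710,980 = −$10 applied to largest allocation (Unit 4A): Unit 4A becomes $805,290.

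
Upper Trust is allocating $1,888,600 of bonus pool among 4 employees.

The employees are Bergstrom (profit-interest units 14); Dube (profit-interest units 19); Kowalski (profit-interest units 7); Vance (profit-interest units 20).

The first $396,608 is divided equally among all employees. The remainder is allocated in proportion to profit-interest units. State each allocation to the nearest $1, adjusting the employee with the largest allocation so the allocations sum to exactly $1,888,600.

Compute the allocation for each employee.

First tranche $396,608 split equally: $99,152 each.
Remainder $1,491,992 by profit-interest units (total 60): Bergstrom 348,131.47 → $348,131; Dube 472,464.13 → $472,464; Kowalski 174,065.73 → $174,066; Vance 497,330.67 → $497,331.
Totals: Bergstrom $99,152 + $348,131 = $447,283; Dube $99,152 + $472,464 = $571,616; Kowalski $99,152 + $174,066 = $273,218; Vance $99,152 + $497,331 = $596,483.

Bergstrom: $447,283 | Dube: $571,616 | Kowalski: $273,218 | Vance: $596,483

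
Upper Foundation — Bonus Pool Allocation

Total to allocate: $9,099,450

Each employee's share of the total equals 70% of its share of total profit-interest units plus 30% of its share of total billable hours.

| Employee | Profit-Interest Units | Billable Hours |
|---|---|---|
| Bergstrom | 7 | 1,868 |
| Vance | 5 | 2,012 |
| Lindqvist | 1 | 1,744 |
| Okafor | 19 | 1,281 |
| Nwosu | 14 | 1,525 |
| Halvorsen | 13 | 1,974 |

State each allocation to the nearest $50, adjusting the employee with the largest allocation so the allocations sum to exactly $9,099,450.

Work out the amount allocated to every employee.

Bergstrom: $1,245,850 | Vance: $1,067,700 | Lindqvist: $565,550 | Okafor: $2,387,400 | Nwosu: $1,911,550 | Halvorsen: $1,921,400

Profit-interest units total 59; billable hours total 10,404.
Combined weights (70% profit-interest units + 30% billable hours): Bergstrom 0.1369; Vance 0.1173; Lindqvist 0.0622; Okafor 0.2624; Nwosu 0.2101; Halvorsen 0.2112.
Pro-rata amounts: Bergstrom 1,245,848.89; Vance 1,067,712.92; Lindqvist 565,555.91; Okafor 2,387,344.85; Nwosu 1,911,568.48; Halvorsen 1,921,418.96.
After rounding ($50): Bergstrom $1,245,850; Vance $1,067,700; Lindqvist $565,550; Okafor $2,387,350; Nwosu $1,911,550; Halvorsen $1,921,400. Sum = $9,099,400.
Difference $9,099,450 − $9,099,400 = +$50 applied to largest allocation (Okafor): Okafor becomes $2,387,400.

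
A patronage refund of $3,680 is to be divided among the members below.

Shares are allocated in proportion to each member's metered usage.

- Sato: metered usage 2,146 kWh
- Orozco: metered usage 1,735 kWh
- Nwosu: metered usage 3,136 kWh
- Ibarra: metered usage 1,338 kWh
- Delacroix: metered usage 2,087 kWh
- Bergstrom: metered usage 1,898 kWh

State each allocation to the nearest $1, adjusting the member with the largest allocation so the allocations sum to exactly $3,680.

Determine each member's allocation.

Metered usage total: 12,340.
Unrounded shares: Sato 2,146/12,340 × $3,680 = 639.97; Orozco 1,735/12,340 × $3,680 = 517.41; Nwosu 3,136/12,340 × $3,680 = 935.21; Ibarra 1,338/12,340 × $3,680 = 399.01; Delacroix 2,087/12,340 × $3,680 = 622.38; Bergstrom 1,898/12,340 × $3,680 = 566.02.
Rounded to nearest $1: Sato $640; Orozco $517; Nwosu $935; Ibarra $399; Delacroix $622; Bergstrom $566. Sum = $3,679.
Difference $3,680 − $3,679 = +$1 applied to largest allocation (Nwosu): Nwosu becomes $936.

Sato: $640; Orozco: $517; Nwosu: $936; Ibarra: $399; Delacroix: $622; Bergstrom: $566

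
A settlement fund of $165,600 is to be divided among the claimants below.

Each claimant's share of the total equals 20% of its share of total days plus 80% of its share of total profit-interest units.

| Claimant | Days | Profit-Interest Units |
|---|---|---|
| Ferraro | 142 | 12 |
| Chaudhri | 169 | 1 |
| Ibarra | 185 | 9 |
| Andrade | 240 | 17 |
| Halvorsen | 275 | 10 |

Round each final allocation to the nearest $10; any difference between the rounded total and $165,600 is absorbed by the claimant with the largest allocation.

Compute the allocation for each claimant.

Ferraro: $37,100 · Chaudhri: $8,240 · Ibarra: $30,390 · Andrade: $53,820 · Halvorsen: $36,050

Days total 1,011; profit-interest units total 49.
Combined weights (20% days + 80% profit-interest units): Ferraro 0.2240; Chaudhri 0.0498; Ibarra 0.1835; Andrade 0.3250; Halvorsen 0.2177.
Proportional shares: Ferraro 37,095.95; Chaudhri 8,240.05; Ibarra 30,393.60; Andrade 53,824.76; Halvorsen 36,045.64.
After rounding ($10): Ferraro $37,100; Chaudhri $8,240; Ibarra $30,390; Andrade $53,820; Halvorsen $36,050. Sum = $165,600.
Sum already equals the total — no adjustment.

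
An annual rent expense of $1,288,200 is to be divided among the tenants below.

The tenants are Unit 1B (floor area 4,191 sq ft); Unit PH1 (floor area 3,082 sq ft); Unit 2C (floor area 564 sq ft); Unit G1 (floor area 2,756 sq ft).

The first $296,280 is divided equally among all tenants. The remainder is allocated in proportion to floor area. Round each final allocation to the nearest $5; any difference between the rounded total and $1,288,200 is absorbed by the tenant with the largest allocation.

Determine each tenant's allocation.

Unit 1B: $466,510 · Unit PH1: $362,665 · Unit 2C: $126,885 · Unit G1: $332,140

First tranche $296,280 split equally: $74,070 each.
Remainder $991,920 by floor area (total 10,593): Unit 1B 392,441.87 → $392,440; Unit PH1 288,596.00 → $288,595; Unit 2C 52,812.51 → $52,815; Unit G1 258,069.62 → $258,070.
Totals: Unit 1B $74,070 + $392,440 = $466,510; Unit PH1 $74,070 + $288,595 = $362,665; Unit 2C $74,070 + $52,815 = $126,885; Unit G1 $74,070 + $258,070 = $332,140.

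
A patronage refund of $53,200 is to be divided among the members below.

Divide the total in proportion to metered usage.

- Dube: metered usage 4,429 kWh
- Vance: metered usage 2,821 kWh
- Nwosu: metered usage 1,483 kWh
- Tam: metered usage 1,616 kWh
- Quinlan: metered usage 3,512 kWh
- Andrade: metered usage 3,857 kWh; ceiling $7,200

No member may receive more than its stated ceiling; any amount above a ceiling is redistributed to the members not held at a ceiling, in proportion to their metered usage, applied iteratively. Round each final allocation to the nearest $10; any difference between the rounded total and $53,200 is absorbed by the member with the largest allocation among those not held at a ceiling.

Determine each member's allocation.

Dube: $14,700 · Vance: $9,360 · Nwosu: $4,920 · Tam: $5,360 · Quinlan: $11,660 · Andrade: $7,200

Combined metered usage = 17,718.
Proportional shares (ignoring caps): Dube 13,298.50; Vance 8,470.32; Nwosu 4,452.85; Tam 4,852.20; Quinlan 10,545.12; Andrade 11,581.01.
Cap binds for Andrade ($7,200); remaining pool $46,000 reallocated over remaining metered usage 13,861.
Remaining shares: Dube 14,698.36 → $14,700; Vance 9,361.95 → $9,360; Nwosu 4,921.58 → $4,920; Tam 5,362.96 → $5,360; Quinlan 11,655.15 → $11,660.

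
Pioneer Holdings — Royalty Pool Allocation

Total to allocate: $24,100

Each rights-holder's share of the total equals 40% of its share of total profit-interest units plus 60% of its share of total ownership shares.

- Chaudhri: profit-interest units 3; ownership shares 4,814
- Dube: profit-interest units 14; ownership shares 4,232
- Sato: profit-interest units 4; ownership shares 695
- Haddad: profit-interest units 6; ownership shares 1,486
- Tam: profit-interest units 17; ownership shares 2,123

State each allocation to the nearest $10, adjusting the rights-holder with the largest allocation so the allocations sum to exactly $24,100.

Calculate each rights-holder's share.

Totals — profit-interest units 44, ownership shares 13,350.
Blended shares (40% profit-interest units + 60% ownership shares): Chaudhri 0.2436; Dube 0.3175; Sato 0.0676; Haddad 0.1213; Tam 0.2500.
Pro-rata amounts: Chaudhri 5,871.54; Dube 7,651.15; Sato 1,629.15; Haddad 2,924.10; Tam 6,024.06.
Rounded to nearest $10: Chaudhri $5,870; Dube $7,650; Sato $1,630; Haddad $2,920; Tam $6,020. Sum = $24,090.
Difference $24,100 − $24,090 = +$10 applied to largest allocation (Dube): Dube becomes $7,660.

Chaudhri: $5,870 | Dube: $7,660 | Sato: $1,630 | Haddad: $2,920 | Tam: $6,020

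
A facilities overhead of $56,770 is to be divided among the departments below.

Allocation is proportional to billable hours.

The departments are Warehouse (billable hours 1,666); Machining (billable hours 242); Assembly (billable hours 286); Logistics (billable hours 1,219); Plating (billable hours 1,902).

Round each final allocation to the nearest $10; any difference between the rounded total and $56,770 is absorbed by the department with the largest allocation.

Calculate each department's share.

Combined billable hours = 5,315.
Raw shares: Warehouse 1,666/5,315 × $56,770 = 17,794.70; Machining 242/5,315 × $56,770 = 2,584.82; Assembly 286/5,315 × $56,770 = 3,054.79; Logistics 1,219/5,315 × $56,770 = 13,020.25; Plating 1,902/5,315 × $56,770 = 20,315.44.
At nearest $10: Warehouse $17,790; Machining $2,580; Assembly $3,050; Logistics $13,020; Plating $20,320. Sum = $56,760.
Difference $56,770 − $56,760 = +$10 applied to largest allocation (Plating): Plating becomes $20,330.

Warehouse: $17,790; Machining: $2,580; Assembly: $3,050; Logistics: $13,020; Plating: $20,330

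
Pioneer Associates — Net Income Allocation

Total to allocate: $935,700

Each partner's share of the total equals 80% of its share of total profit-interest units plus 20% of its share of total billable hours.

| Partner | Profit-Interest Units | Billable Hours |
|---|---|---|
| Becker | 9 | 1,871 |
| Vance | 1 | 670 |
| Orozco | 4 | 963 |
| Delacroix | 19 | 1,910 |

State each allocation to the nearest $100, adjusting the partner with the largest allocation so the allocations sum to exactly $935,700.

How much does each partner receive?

Profit-interest units total 33; billable hours total 5,414.
Blended shares (80% profit-interest units + 20% billable hours): Becker 0.2873; Vance 0.0490; Orozco 0.1325; Delacroix 0.5312.
Proportional shares: Becker 268,825.60; Vance 45,842.82; Orozco 124,021.55; Delacroix 497,010.04.
At nearest $100: Becker $268,800; Vance $45,800; Orozco $124,000; Delacroix $497,000. Sum = $935,600.
Difference $935,700 − $935,600 = +$100 applied to largest allocation (Delacroix): Delacroix becomes $497,100.

Becker: $268,800 | Vance: $45,800 | Orozco: $124,000 | Delacroix: $497,100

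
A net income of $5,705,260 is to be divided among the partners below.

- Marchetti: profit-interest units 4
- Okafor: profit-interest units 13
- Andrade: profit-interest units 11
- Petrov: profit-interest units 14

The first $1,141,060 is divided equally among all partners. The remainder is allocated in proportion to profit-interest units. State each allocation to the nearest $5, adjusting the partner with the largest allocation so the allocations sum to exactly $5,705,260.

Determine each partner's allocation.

Marchetti: $719,950; Okafor: $1,697,995; Andrade: $1,480,650; Petrov: $1,806,665

First tranche $1,141,060 split equally: $285,265 each.
Remainder $4,564,200 by profit-interest units (total 42): Marchetti 434,685.71 → $434,685; Okafor 1,412,728.57 → $1,412,730; Andrade 1,195,385.71 → $1,195,385; Petrov 1,521,400.00 → $1,521,400.
Totals: Marchetti $285,265 + $434,685 = $719,950; Okafor $285,265 + $1,412,730 = $1,697,995; Andrade $285,265 + $1,195,385 = $1,480,650; Petrov $285,265 + $1,521,400 = $1,806,665.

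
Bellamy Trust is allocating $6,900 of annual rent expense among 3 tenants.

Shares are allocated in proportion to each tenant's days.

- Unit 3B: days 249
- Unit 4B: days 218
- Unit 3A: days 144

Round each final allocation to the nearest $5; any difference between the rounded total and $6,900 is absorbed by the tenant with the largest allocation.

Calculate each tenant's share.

Unit 3B: $2,815 | Unit 4B: $2,460 | Unit 3A: $1,625

Total days = 611.
Pro-rata amounts: Unit 3B 249/611 × $6,900 = 2,811.95; Unit 4B 218/611 × $6,900 = 2,461.87; Unit 3A 144/611 × $6,900 = 1,626.19.
Rounded to nearest $5: Unit 3B $2,810; Unit 4B $2,460; Unit 3A $1,625. Sum = $6,895.
Difference $6,900 − $6,895 = +$5 applied to largest allocation (Unit 3B): Unit 3B becomes $2,815.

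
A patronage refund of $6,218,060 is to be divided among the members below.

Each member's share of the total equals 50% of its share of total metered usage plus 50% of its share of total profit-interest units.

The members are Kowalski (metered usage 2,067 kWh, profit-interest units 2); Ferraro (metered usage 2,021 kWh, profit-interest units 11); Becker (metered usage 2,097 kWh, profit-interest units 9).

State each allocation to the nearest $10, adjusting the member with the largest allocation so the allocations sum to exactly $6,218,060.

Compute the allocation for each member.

Kowalski: $1,321,660 · Ferraro: $2,570,420 · Becker: $2,325,980

Totals — metered usage 6,185, profit-interest units 22.
Composite weights (50% metered usage + 50% profit-interest units): Kowalski 0.2126; Ferraro 0.4134; Becker 0.3741.
Raw shares: Kowalski 1,321,663.34; Ferraro 2,570,416.31; Becker 2,325,980.34.
Rounded to nearest $10: Kowalski $1,321,660; Ferraro $2,570,420; Becker $2,325,980. Sum = $6,218,060.
Rounded total matches; no reconciliation needed.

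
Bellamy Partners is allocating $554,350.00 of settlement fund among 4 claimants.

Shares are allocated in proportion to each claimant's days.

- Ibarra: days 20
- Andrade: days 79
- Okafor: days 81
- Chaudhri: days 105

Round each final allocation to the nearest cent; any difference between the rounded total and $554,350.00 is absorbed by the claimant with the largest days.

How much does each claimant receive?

Combined days = 20 + 79 + 81 + 105 = 285.
Raw shares: Ibarra 38,901.7544; Andrade 153,661.9298; Okafor 157,552.1053; Chaudhri 204,234.2105.
Rounded to nearest cent: Ibarra $38,901.75; Andrade $153,661.93; Okafor $157,552.11; Chaudhri $204,234.21. Sum = $554,350.00.
No rounding difference to absorb.

Ibarra: $38,901.75; Andrade: $153,661.93; Okafor: $157,552.11; Chaudhri: $204,234.21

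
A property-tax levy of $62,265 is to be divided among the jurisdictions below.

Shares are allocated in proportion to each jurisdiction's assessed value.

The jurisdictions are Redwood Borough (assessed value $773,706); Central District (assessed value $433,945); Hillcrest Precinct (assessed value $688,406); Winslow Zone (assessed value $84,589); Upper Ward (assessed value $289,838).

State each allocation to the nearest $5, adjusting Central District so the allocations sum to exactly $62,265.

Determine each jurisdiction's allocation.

Redwood Borough: $21,220; Central District: $11,895; Hillcrest Precinct: $18,880; Winslow Zone: $2,320; Upper Ward: $7,950

Total assessed value = 2,270,484.
Pro-rata amounts: Redwood Borough 773,706/2,270,484 × $62,265 = 21,217.86; Central District 433,945/2,270,484 × $62,265 = 11,900.36; Hillcrest Precinct 688,406/2,270,484 × $62,265 = 18,878.62; Winslow Zone 84,589/2,270,484 × $62,265 = 2,319.74; Upper Ward 289,838/2,270,484 × $62,265 = 7,948.42.
At nearest $5: Redwood Borough $21,220; Central District $11,900; Hillcrest Precinct $18,880; Winslow Zone $2,320; Upper Ward $7,950. Sum = $62,270.
Difference $62,265 − $62,270 = −$5 applied to Central District: Central District becomes $11,895.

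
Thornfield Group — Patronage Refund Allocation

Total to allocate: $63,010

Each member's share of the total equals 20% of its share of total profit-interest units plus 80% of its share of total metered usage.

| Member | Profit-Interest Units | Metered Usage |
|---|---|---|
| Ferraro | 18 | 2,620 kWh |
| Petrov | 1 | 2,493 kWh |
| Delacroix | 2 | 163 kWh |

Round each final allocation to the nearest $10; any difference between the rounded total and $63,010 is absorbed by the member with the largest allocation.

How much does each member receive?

Ferraro: $35,830 | Petrov: $24,420 | Delacroix: $2,760

Totals — profit-interest units 21, metered usage 5,276.
Composite weights (20% profit-interest units + 80% metered usage): Ferraro 0.5687; Petrov 0.3875; Delacroix 0.0438.
Pro-rata amounts: Ferraro 35,833.74; Petrov 24,418.74; Delacroix 2,757.53.
Rounded to nearest $10: Ferraro $35,830; Petrov $24,420; Delacroix $2,760. Sum = $63,010.
No rounding difference to absorb.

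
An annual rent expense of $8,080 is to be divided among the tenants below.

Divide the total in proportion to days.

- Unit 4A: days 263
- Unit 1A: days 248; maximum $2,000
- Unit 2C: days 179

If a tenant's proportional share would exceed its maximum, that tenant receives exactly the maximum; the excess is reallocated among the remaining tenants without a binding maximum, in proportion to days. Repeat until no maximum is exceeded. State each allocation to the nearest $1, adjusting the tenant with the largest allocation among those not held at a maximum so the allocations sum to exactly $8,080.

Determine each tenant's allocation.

Combined days = 690.
Proportional shares (ignoring caps): Unit 4A 3,079.77; Unit 1A 2,904.12; Unit 2C 2,096.12.
Capped: Unit 1A ($2,000); residual $6,080 reallocated over remaining days 442.
Redistributed shares: Unit 4A 3,617.74 → $3,618; Unit 2C 2,462.26 → $2,462.

Unit 4A: $3,618 | Unit 1A: $2,000 | Unit 2C: $2,462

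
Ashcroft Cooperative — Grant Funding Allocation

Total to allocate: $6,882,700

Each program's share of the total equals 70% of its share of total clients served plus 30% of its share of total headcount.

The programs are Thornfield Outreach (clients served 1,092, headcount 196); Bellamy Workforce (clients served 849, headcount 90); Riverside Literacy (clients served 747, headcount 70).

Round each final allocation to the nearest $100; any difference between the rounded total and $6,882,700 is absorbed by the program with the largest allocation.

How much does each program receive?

Thornfield Outreach: $3,094,100; Bellamy Workforce: $2,043,700; Riverside Literacy: $1,744,900

Totals — clients served 2,688, headcount 356.
Composite weights (70% clients served + 30% headcount): Thornfield Outreach 0.4495; Bellamy Workforce 0.2969; Riverside Literacy 0.2535.
Raw shares: Thornfield Outreach 3,094,073.32; Bellamy Workforce 2,043,724.48; Riverside Literacy 1,744,902.20.
Rounded to nearest $100: Thornfield Outreach $3,094,100; Bellamy Workforce $2,043,700; Riverside Literacy $1,744,900. Sum = $6,882,700.
No rounding difference to absorb.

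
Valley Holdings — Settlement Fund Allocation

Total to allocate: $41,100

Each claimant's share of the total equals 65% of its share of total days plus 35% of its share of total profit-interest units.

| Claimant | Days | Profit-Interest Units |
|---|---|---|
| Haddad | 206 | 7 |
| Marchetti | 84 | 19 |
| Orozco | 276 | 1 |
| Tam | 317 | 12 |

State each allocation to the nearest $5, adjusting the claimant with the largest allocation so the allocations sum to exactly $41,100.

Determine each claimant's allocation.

Haddad: $8,815; Marchetti: $9,550; Orozco: $8,720; Tam: $14,015

Days total 883; profit-interest units total 39.
Composite weights (65% days + 35% profit-interest units): Haddad 0.2145; Marchetti 0.2323; Orozco 0.2121; Tam 0.3410.
Proportional shares: Haddad 8,814.41; Marchetti 9,549.48; Orozco 8,719.17; Tam 14,016.93.
At nearest $5: Haddad $8,815; Marchetti $9,550; Orozco $8,720; Tam $14,015. Sum = $41,100.
Rounded total matches; no reconciliation needed.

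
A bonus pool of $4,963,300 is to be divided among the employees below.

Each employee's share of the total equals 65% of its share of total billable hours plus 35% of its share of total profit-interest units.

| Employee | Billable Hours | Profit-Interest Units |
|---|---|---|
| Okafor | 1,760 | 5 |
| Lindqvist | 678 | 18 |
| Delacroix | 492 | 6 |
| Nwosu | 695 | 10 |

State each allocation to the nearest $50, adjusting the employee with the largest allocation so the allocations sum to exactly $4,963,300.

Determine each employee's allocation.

Okafor: $1,789,100; Lindqvist: $1,405,150; Delacroix: $705,100; Nwosu: $1,063,950

Totals — billable hours 3,625, profit-interest units 39.
Blended shares (65% billable hours + 35% profit-interest units): Okafor 0.3605; Lindqvist 0.2831; Delacroix 0.1421; Nwosu 0.2144.
Pro-rata amounts: Okafor 1,789,061.20; Lindqvist 1,405,164.21; Delacroix 705,120.36; Nwosu 1,063,954.23.
After rounding ($50): Okafor $1,789,050; Lindqvist $1,405,150; Delacroix $705,100; Nwosu $1,063,950. Sum = $4,963,250.
Difference $4,963,300 − $4,963,250 = +$50 applied to largest allocation (Okafor): Okafor becomes $1,789,100.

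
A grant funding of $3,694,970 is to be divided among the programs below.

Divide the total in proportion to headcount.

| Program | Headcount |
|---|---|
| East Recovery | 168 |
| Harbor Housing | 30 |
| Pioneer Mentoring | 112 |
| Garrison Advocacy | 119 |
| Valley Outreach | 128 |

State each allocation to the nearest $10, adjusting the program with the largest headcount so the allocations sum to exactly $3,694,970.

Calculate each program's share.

Sum of headcount: 557.
Proportional shares: East Recovery 168/557 × $3,694,970 = 1,114,461.33; Harbor Housing 30/557 × $3,694,970 = 199,010.95; Pioneer Mentoring 112/557 × $3,694,970 = 742,974.22; Garrison Advocacy 119/557 × $3,694,970 = 789,410.11; Valley Outreach 128/557 × $3,694,970 = 849,113.39.
At nearest $10: East Recovery $1,114,460; Harbor Housing $199,010; Pioneer Mentoring $742,970; Garrison Advocacy $789,410; Valley Outreach $849,110. Sum = $3,694,960.
Difference $3,694,970 − $3,694,960 = +$10 applied to largest headcount (East Recovery): East Recovery becomes $1,114,470.

East Recovery: $1,114,470; Harbor Housing: $199,010; Pioneer Mentoring: $742,970; Garrison Advocacy: $789,410; Valley Outreach: $849,110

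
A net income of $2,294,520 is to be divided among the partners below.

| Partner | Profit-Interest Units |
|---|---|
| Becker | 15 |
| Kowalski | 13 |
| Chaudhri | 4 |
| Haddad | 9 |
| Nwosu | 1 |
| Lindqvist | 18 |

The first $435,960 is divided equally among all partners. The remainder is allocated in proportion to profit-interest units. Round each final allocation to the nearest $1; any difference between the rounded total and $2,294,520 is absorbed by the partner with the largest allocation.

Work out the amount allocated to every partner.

Equal tier: $435,960 ÷ 6 = $72,660 apiece.
Remainder $1,858,560 by profit-interest units (total 60): Becker 464,640.00 → $464,640; Kowalski 402,688.00 → $402,688; Chaudhri 123,904.00 → $123,904; Haddad 278,784.00 → $278,784; Nwosu 30,976.00 → $30,976; Lindqvist 557,568.00 → $557,568.
Totals: Becker $72,660 + $464,640 = $537,300; Kowalski $72,660 + $402,688 = $475,348; Chaudhri $72,660 + $123,904 = $196,564; Haddad $72,660 + $278,784 = $351,444; Nwosu $72,660 + $30,976 = $103,636; Lindqvist $72,660 + $557,568 = $630,228.

Becker: $537,300 · Kowalski: $475,348 · Chaudhri: $196,564 · Haddad: $351,444 · Nwosu: $103,636 · Lindqvist: $630,228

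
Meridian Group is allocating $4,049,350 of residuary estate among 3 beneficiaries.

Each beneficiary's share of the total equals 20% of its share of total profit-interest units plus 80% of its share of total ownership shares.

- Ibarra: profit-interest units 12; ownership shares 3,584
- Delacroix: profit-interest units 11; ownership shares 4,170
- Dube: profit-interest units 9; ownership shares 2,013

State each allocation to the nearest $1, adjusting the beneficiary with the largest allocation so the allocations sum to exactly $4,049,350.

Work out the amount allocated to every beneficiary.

Profit-interest units total 32; ownership shares total 9,767.
Blended shares (20% profit-interest units + 80% ownership shares): Ibarra 0.3686; Delacroix 0.4103; Dube 0.2211.
Unrounded shares: Ibarra 1,492,428.22; Delacroix 1,661,481.95; Dube 895,439.83.
At nearest $1: Ibarra $1,492,428; Delacroix $1,661,482; Dube $895,440. Sum = $4,049,350.
No rounding difference to absorb.

Ibarra: $1,492,428; Delacroix: $1,661,482; Dube: $895,440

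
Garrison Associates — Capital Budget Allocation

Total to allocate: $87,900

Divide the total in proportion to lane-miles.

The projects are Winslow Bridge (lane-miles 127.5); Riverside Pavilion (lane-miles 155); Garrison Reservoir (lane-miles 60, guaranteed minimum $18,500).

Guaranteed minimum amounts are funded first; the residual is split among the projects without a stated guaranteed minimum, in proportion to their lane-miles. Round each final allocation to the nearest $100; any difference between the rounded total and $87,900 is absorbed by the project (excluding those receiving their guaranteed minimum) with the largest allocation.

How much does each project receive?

Minimums first: Garrison Reservoir $18,500. Residual $69,400.
Residual split over remaining lane-miles 282.5: Winslow Bridge 31,322.12 → $31,300; Riverside Pavilion 38,077.88 → $38,100.

Winslow Bridge: $31,300 | Riverside Pavilion: $38,100 | Garrison Reservoir: $18,500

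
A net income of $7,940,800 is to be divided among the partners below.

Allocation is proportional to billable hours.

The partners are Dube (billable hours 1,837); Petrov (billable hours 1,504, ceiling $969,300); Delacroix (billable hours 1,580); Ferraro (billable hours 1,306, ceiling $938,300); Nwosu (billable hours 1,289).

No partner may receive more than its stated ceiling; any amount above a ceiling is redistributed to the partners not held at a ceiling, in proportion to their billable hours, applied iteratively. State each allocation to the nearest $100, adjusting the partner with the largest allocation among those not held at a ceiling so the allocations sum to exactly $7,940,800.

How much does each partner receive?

Combined billable hours = 7,516.
Unconstrained shares: Dube 1,940,826.18; Petrov 1,589,005.22; Delacroix 1,669,300.69; Ferraro 1,379,814.37; Nwosu 1,361,853.54.
Capped: Petrov ($969,300), Ferraro ($938,300); remaining pool $6,033,200 reallocated over remaining billable hours 4,706.
Remaining shares: Dube 2,355,076.16 → $2,355,100; Delacroix 2,025,596.26 → $2,025,600; Nwosu 1,652,527.58 → $1,652,500.

Dube: $2,355,100 | Petrov: $969,300 | Delacroix: $2,025,600 | Ferraro: $938,300 | Nwosu: $1,652,500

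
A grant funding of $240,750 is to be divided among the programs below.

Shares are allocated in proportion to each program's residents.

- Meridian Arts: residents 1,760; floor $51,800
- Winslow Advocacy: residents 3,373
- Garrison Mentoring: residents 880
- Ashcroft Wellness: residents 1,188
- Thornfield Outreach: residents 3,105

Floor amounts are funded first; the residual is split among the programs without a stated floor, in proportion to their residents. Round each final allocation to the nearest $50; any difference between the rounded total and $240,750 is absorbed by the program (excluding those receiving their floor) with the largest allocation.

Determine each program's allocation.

Meridian Arts: $51,800 | Winslow Advocacy: $74,600 | Garrison Mentoring: $19,450 | Ashcroft Wellness: $26,250 | Thornfield Outreach: $68,650

Fund the minimums — Meridian Arts $51,800. Residual $188,950.
Residual split over remaining residents 8,546: Winslow Advocacy 74,576.22 → $74,600; Garrison Mentoring 19,456.59 → $19,450; Ashcroft Wellness 26,266.39 → $26,250; Thornfield Outreach 68,650.80 → $68,650.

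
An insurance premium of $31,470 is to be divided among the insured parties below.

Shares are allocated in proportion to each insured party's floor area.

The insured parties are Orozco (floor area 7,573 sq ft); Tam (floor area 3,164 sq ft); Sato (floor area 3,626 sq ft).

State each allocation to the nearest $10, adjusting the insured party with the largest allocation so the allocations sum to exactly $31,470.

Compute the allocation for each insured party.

Floor area total: 14,363.
Unrounded shares: Orozco 7,573/14,363 × $31,470 = 16,592.79; Tam 3,164/14,363 × $31,470 = 6,932.47; Sato 3,626/14,363 × $31,470 = 7,944.73.
At nearest $10: Orozco $16,590; Tam $6,930; Sato $7,940. Sum = $31,460.
Difference $31,470 − $31,460 = +$10 applied to largest allocation (Orozco): Orozco becomes $16,600.

Orozco: $16,600 | Tam: $6,930 | Sato: $7,940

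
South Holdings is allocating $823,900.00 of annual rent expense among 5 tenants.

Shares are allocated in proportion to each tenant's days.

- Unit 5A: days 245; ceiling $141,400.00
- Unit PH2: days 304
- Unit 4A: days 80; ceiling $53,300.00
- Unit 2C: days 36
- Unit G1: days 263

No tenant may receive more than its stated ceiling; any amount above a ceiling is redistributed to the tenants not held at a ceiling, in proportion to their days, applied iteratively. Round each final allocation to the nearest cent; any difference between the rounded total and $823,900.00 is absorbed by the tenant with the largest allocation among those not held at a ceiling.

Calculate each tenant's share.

Unit 5A: $141,400.00 · Unit PH2: $317,208.62 · Unit 4A: $53,300.00 · Unit 2C: $37,564.18 · Unit G1: $274,427.20

Days total: 928.
Proportional shares (ignoring caps): Unit 5A 217,516.7026; Unit PH2 269,898.2759; Unit 4A 71,025.8621; Unit 2C 31,961.6379; Unit G1 233,497.5216.
Cap binds for Unit 5A ($141,400.00), Unit 4A ($53,300.00); remaining pool $629,200.00 reallocated over remaining days 603.
Remaining shares: Unit PH2 317,208.6235 → $317,208.62; Unit 2C 37,564.1791 → $37,564.18; Unit G1 274,427.1973 → $274,427.20.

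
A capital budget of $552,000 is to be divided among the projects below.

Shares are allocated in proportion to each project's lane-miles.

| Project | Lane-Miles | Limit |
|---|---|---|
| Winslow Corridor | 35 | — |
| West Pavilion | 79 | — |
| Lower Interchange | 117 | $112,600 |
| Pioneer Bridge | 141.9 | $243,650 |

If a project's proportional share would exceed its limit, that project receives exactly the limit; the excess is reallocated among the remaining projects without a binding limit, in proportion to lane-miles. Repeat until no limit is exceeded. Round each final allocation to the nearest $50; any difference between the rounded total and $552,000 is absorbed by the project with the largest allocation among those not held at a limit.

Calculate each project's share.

Winslow Corridor: $60,100 | West Pavilion: $135,650 | Lower Interchange: $112,600 | Pioneer Bridge: $243,650

Combined lane-miles = 372.9.
Unconstrained shares: Winslow Corridor 51,810.14; West Pavilion 116,942.88; Lower Interchange 173,193.89; Pioneer Bridge 210,053.10.
Capped: Lower Interchange ($112,600); residual $439,400 reallocated over remaining lane-miles 255.9.
Capped: Pioneer Bridge ($243,650); residual $195,750 reallocated over remaining lane-miles 114.
Shares after redistribution: Winslow Corridor 60,098.68 → $60,100; West Pavilion 135,651.32 → $135,650.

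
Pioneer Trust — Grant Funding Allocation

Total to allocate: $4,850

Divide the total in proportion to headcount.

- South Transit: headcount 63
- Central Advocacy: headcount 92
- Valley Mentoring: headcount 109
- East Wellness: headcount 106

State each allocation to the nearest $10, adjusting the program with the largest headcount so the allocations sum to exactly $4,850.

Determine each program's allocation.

Combined headcount = 370.
Proportional shares: South Transit 63/370 × $4,850 = 825.81; Central Advocacy 92/370 × $4,850 = 1,205.95; Valley Mentoring 109/370 × $4,850 = 1,428.78; East Wellness 106/370 × $4,850 = 1,389.46.
At nearest $10: South Transit $830; Central Advocacy $1,210; Valley Mentoring $1,430; East Wellness $1,390. Sum = $4,860.
Difference $4,850 − $4,860 = −$10 applied to largest headcount (Valley Mentoring): Valley Mentoring becomes $1,420.

South Transit: $830 · Central Advocacy: $1,210 · Valley Mentoring: $1,420 · East Wellness: $1,390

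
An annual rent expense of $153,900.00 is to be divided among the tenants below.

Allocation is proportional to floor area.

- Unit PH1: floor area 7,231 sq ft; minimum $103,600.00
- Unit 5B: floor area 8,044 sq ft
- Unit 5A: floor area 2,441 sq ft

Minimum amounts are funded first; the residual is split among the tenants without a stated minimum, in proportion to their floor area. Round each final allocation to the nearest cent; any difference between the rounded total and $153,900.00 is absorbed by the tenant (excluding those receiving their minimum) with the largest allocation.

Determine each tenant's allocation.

Fund the minimums — Unit PH1 $103,600.00. Remaining pool $50,300.00.
Remaining pool split over remaining floor area 10,485: Unit 5B 38,589.7186 → $38,589.72; Unit 5A 11,710.2814 → $11,710.28.

Unit PH1: $103,600.00; Unit 5B: $38,589.72; Unit 5A: $11,710.28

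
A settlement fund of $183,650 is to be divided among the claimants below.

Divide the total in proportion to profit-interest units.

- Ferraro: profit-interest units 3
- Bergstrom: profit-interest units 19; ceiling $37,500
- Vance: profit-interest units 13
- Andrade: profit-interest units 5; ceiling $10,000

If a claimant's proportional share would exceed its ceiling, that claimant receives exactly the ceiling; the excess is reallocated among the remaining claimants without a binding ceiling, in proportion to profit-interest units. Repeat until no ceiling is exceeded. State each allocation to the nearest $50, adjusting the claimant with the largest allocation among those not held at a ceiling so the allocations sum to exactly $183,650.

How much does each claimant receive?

Ferraro: $25,550; Bergstrom: $37,500; Vance: $110,600; Andrade: $10,000

Combined profit-interest units = 40.
Proportional shares (ignoring caps): Ferraro 13,773.75; Bergstrom 87,233.75; Vance 59,686.25; Andrade 22,956.25.
Held at cap: Bergstrom ($37,500), Andrade ($10,000); residual $136,150 reallocated over remaining profit-interest units 16.
Redistributed shares: Ferraro 25,528.12 → $25,550; Vance 110,621.88 → $110,600.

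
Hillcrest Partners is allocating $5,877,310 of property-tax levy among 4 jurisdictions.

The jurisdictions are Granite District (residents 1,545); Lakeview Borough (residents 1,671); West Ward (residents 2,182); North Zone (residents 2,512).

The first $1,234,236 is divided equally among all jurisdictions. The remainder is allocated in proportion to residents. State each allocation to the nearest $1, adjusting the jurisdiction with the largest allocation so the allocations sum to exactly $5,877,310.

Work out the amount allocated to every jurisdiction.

Granite District: $1,215,455 · Lakeview Borough: $1,289,416 · West Ward: $1,589,367 · North Zone: $1,783,072

First tranche $1,234,236 split equally: $308,559 each.
Remainder $4,643,074 by residents (total 7,910): Granite District 906,896.25 → $906,896; Lakeview Borough 980,856.72 → $980,857; West Ward 1,280,807.52 → $1,280,808; North Zone 1,474,513.51 → $1,474,514.
Rounding difference −$1 on remainder applied to North Zone.
Totals: Granite District $308,559 + $906,896 = $1,215,455; Lakeview Borough $308,559 + $980,857 = $1,289,416; West Ward $308,559 + $1,280,808 = $1,589,367; North Zone $308,559 + $1,474,513 = $1,783,072.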